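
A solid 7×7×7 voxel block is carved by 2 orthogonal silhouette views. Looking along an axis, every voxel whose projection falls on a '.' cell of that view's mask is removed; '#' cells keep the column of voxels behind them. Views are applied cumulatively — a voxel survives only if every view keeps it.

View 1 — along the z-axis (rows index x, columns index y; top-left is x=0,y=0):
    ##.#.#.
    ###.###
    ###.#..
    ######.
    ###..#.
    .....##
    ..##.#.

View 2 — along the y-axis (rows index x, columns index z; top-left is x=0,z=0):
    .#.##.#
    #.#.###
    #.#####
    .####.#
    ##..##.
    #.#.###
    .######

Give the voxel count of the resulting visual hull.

voxel count = 144

full grid |V| = 343
after view 1 [z-axis, 29 of 49 cells solid] → remaining = 203
after view 2 [y-axis, 35 of 49 cells solid] → remaining = 144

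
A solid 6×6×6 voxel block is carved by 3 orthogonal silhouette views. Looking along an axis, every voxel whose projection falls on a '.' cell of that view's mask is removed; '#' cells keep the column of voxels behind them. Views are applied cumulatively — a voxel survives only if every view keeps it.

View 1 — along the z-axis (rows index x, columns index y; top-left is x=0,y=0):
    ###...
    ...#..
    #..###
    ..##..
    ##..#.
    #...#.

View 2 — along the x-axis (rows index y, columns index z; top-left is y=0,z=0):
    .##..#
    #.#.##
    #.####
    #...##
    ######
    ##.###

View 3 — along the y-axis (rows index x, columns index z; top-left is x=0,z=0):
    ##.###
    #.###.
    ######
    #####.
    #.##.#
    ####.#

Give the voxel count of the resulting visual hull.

start: 6×6×6 = 216 voxels
after view 1 [z-axis, 15 of 36 cells solid] → remaining = 90
after view 2 [x-axis, 26 of 36 cells solid] → remaining = 62
after view 3 [y-axis, 29 of 36 cells solid] → remaining = 51

voxel count = 51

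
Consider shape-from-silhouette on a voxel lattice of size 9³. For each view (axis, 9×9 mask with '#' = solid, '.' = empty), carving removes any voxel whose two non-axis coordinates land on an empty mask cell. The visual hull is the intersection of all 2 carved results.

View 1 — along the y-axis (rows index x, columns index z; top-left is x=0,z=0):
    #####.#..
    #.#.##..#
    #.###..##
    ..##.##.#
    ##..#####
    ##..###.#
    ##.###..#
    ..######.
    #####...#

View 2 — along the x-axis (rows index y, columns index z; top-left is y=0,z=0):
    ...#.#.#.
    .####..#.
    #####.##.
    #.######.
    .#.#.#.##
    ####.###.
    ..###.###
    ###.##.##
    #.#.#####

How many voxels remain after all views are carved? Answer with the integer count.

remaining voxels: 308

before carving: 729 voxels (9×9×9)
step 1: project along y, AND mask (53/81) → |grid| = 477
step 2: project along x, AND mask (54/81) → |grid| = 308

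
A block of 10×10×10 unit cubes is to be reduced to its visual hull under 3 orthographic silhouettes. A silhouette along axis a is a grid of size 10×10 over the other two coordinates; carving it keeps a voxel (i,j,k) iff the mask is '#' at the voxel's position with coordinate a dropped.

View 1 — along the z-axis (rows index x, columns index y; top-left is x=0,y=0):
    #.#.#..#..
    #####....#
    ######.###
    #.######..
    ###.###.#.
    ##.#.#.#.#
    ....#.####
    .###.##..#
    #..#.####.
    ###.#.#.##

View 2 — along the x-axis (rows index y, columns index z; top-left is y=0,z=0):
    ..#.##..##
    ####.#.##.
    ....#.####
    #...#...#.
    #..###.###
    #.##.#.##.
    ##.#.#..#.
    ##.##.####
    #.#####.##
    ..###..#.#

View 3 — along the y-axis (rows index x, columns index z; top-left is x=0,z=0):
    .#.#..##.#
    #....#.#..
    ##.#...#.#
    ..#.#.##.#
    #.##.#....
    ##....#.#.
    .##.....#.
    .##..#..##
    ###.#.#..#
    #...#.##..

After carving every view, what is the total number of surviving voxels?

voxel count = 154

start: 10×10×10 = 1000 voxels
V1 z: intersect with XY mask (63 set) -- 630 left
V2 x: intersect with YZ mask (59 set) -- 368 left
V3 y: intersect with XZ mask (44 set) -- 154 left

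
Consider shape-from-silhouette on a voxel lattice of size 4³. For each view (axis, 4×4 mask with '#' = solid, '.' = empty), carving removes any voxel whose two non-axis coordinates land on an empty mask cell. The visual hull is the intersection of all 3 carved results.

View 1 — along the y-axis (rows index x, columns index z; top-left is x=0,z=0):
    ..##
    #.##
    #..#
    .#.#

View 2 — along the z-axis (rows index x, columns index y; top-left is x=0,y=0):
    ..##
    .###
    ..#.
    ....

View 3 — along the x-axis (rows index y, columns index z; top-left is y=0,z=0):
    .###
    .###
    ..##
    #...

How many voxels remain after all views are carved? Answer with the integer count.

8 voxels

start: 4×4×4 = 64 voxels
V1 y: intersect with XZ mask (9 set) -- 36 left
V2 z: intersect with XY mask (6 set) -- 15 left
V3 x: intersect with YZ mask (9 set) -- 8 left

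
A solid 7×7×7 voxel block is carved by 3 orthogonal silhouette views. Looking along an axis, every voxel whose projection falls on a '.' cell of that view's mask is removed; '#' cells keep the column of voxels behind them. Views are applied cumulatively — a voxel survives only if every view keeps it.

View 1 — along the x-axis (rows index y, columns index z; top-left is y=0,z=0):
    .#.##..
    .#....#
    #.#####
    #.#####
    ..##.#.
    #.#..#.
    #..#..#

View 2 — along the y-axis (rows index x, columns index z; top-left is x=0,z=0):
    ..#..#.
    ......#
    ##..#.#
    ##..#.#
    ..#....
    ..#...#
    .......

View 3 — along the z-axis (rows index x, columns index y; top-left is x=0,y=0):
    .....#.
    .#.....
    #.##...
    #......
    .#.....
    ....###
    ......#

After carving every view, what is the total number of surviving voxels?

start: 7×7×7 = 343 voxels
V1 x: intersect with YZ mask (26 set) -- 182 left
V2 y: intersect with XZ mask (14 set) -- 50 left
V3 z: intersect with XY mask (11 set) -- 16 left

remaining voxels: 16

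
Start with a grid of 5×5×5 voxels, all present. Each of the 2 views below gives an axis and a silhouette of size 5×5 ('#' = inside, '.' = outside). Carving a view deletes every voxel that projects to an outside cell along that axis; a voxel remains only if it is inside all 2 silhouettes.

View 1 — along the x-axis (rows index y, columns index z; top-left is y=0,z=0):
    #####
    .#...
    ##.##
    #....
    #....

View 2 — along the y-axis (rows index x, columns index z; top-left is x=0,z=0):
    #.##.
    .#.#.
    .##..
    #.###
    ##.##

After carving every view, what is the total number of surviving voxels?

36 voxels

initial block: 5^3 = 125
  1. axis=0 (YZ plane), |mask|=12  ⇒  voxels=60
  2. axis=1 (XZ plane), |mask|=15  ⇒  voxels=36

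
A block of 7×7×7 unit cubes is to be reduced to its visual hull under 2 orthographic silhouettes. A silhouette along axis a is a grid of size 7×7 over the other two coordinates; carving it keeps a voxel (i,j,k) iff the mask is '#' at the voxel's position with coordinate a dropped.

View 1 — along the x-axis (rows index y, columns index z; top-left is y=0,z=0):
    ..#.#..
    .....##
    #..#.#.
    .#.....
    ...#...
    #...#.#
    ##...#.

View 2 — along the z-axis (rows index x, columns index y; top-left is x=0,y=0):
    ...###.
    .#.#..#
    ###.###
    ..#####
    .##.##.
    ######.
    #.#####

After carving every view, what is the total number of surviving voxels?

before carving: 343 voxels (7×7×7)
after view 1 [x-axis, 15 of 49 cells solid] → remaining = 105
after view 2 [z-axis, 33 of 49 cells solid] → remaining = 70

remaining voxels: 70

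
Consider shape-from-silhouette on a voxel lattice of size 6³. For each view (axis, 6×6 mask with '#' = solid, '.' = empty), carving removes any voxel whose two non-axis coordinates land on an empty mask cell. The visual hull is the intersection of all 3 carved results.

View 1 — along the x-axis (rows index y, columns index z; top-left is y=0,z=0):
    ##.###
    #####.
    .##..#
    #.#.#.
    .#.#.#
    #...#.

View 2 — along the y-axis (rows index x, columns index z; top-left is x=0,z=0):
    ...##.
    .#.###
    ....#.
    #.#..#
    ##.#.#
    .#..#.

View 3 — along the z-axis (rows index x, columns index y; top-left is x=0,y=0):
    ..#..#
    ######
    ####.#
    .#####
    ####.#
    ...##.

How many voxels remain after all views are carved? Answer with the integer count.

full grid |V| = 216
after view 1 [x-axis, 21 of 36 cells solid] → remaining = 126
after view 2 [y-axis, 16 of 36 cells solid] → remaining = 57
after view 3 [z-axis, 25 of 36 cells solid] → remaining = 40

|visual hull| = 40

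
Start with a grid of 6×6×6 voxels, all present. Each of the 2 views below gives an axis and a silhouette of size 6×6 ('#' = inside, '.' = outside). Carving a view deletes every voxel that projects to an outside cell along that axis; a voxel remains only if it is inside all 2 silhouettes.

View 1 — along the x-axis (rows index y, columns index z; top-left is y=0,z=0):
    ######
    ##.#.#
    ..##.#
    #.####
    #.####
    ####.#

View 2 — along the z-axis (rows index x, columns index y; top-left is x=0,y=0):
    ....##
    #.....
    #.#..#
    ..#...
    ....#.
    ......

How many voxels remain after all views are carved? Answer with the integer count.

remaining voxels: 38

before carving: 216 voxels (6×6×6)
[1] x-view keeps 28 columns → grid now 168
[2] z-view keeps 8 columns → grid now 38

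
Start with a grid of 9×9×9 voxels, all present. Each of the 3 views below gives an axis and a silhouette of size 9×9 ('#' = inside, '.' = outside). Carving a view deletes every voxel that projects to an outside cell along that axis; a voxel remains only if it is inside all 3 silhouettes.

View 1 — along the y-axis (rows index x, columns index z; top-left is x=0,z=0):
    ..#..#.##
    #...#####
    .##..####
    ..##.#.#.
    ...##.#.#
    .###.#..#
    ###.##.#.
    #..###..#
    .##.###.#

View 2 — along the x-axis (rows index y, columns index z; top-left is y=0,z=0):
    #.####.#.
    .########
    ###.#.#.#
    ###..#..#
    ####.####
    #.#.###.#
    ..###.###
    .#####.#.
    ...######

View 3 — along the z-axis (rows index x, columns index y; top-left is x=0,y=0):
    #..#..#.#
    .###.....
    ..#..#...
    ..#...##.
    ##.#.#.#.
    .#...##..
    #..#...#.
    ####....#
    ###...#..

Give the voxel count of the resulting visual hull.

remaining voxels: 113

initial block: 9^3 = 729
step 1: project along y, AND mask (46/81) → |grid| = 414
step 2: project along x, AND mask (57/81) → |grid| = 301
step 3: project along z, AND mask (32/81) → |grid| = 113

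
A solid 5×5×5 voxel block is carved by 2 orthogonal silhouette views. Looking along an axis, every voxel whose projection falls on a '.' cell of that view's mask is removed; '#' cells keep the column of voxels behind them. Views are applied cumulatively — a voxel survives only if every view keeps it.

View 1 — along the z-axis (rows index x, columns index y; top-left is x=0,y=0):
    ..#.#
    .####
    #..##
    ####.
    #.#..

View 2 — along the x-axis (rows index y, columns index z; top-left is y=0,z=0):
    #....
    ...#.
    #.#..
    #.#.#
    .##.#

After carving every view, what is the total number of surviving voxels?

|visual hull| = 31

start: 5×5×5 = 125 voxels
carve view 1 (along z, XY-mask fill 15/25): 75 voxels remain
carve view 2 (along x, YZ-mask fill 10/25): 31 voxels remain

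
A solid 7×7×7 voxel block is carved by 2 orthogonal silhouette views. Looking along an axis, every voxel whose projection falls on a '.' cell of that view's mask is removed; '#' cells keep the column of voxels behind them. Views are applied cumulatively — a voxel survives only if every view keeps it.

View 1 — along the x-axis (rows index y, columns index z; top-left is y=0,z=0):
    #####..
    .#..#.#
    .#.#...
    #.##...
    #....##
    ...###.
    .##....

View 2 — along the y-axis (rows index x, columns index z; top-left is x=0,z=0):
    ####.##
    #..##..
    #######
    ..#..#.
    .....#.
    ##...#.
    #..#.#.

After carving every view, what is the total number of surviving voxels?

before carving: 343 voxels (7×7×7)
carve view 1 (along x, YZ-mask fill 21/49): 147 voxels remain
carve view 2 (along y, XZ-mask fill 25/49): 74 voxels remain

74 voxels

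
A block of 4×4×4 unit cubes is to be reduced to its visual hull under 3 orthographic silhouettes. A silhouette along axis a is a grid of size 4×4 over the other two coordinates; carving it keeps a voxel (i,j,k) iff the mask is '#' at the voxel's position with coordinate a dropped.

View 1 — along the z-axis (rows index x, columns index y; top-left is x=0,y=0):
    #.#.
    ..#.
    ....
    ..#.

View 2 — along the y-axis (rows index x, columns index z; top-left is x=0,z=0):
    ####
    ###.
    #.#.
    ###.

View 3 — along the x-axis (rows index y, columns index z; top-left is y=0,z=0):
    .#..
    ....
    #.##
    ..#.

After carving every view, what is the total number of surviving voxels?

before carving: 64 voxels (4×4×4)
  1. axis=2 (XY plane), |mask|=4  ⇒  voxels=16
  2. axis=1 (XZ plane), |mask|=12  ⇒  voxels=14
  3. axis=0 (YZ plane), |mask|=5  ⇒  voxels=8

remaining voxels: 8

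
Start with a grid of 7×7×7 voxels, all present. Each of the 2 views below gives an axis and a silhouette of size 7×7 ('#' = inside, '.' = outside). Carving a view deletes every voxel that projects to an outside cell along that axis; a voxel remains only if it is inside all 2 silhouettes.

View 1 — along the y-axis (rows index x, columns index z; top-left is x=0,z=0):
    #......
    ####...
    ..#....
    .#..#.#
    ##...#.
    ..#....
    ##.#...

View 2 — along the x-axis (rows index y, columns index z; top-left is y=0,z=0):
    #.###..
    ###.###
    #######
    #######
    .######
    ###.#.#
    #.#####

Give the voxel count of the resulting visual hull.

|visual hull| = 93

start: 7×7×7 = 343 voxels
  1. axis=1 (XZ plane), |mask|=16  ⇒  voxels=112
  2. axis=0 (YZ plane), |mask|=41  ⇒  voxels=93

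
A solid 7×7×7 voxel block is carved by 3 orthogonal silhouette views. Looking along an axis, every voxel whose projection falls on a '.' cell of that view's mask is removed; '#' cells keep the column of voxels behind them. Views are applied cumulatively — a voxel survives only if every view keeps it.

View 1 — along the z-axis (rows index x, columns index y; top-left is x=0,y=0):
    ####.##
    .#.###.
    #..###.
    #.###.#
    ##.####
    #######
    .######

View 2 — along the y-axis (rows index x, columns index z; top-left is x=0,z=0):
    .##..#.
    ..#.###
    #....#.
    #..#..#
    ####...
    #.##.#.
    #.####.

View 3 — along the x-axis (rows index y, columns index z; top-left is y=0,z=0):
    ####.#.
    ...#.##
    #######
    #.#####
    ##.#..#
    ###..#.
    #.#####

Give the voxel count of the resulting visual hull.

106 voxels

start: 7×7×7 = 343 voxels
after view 1 [z-axis, 38 of 49 cells solid] → remaining = 266
after view 2 [y-axis, 25 of 49 cells solid] → remaining = 139
after view 3 [x-axis, 35 of 49 cells solid] → remaining = 106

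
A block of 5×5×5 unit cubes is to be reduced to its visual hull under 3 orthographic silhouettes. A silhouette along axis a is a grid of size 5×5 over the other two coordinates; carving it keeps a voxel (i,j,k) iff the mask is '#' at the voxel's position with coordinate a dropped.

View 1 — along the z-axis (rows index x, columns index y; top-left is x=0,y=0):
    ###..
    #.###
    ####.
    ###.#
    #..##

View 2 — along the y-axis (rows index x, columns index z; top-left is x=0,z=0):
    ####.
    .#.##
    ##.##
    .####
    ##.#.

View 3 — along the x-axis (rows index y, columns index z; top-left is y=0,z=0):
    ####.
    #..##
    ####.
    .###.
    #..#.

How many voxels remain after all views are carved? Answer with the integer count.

|visual hull| = 44

full grid |V| = 125
[1] z-view keeps 18 columns → grid now 90
[2] y-view keeps 18 columns → grid now 65
[3] x-view keeps 16 columns → grid now 44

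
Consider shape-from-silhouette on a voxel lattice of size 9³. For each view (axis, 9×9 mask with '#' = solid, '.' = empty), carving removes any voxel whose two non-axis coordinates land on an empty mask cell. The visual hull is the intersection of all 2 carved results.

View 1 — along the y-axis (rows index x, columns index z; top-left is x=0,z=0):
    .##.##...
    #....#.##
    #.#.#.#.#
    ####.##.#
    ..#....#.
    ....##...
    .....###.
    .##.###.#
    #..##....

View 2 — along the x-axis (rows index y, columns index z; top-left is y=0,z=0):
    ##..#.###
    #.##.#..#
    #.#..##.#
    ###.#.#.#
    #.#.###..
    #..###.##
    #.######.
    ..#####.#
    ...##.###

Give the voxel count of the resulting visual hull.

full grid |V| = 729
step 1: project along y, AND mask (36/81) → |grid| = 324
step 2: project along x, AND mask (51/81) → |grid| = 213

213 voxels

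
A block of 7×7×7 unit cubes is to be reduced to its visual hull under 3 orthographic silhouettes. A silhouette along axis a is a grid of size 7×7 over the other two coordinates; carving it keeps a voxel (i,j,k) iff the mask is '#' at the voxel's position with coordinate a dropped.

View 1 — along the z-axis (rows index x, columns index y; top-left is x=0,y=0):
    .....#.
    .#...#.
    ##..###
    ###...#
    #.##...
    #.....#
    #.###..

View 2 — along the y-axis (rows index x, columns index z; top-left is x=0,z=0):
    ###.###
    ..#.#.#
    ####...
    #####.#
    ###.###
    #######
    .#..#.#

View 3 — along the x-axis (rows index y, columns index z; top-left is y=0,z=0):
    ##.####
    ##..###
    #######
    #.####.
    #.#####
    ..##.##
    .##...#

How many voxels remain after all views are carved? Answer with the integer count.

initial block: 7^3 = 343
[1] z-view keeps 21 columns → grid now 147
[2] y-view keeps 35 columns → grid now 100
[3] x-view keeps 36 columns → grid now 70

|visual hull| = 70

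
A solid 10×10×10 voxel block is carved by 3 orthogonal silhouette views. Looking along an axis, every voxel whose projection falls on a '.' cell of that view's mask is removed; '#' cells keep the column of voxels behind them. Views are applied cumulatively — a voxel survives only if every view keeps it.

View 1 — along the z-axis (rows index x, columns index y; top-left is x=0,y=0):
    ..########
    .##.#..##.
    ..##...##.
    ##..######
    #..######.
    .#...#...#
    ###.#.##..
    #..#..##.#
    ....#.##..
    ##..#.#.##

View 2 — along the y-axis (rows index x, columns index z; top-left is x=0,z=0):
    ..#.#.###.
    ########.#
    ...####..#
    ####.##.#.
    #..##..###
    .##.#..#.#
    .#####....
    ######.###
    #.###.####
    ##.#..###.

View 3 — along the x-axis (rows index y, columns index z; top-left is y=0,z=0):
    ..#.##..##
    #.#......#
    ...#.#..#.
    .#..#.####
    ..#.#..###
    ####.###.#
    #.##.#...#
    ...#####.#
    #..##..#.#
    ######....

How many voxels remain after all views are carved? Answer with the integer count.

start: 10×10×10 = 1000 voxels
[1] z-view keeps 55 columns → grid now 550
[2] y-view keeps 65 columns → grid now 353
[3] x-view keeps 52 columns → grid now 182

182 voxels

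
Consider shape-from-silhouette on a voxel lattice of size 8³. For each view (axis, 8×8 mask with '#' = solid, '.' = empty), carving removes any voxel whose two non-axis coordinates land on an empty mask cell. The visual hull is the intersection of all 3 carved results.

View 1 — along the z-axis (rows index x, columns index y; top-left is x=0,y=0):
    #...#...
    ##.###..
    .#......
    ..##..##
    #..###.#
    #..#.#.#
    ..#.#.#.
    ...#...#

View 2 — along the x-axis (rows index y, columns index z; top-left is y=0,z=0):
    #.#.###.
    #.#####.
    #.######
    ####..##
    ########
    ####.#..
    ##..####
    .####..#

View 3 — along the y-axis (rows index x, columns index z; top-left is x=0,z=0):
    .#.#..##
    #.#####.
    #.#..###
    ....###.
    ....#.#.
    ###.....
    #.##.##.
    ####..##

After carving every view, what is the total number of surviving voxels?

before carving: 512 voxels (8×8×8)
after view 1 [z-axis, 26 of 64 cells solid] → remaining = 208
after view 2 [x-axis, 48 of 64 cells solid] → remaining = 155
after view 3 [y-axis, 34 of 64 cells solid] → remaining = 81

|visual hull| = 81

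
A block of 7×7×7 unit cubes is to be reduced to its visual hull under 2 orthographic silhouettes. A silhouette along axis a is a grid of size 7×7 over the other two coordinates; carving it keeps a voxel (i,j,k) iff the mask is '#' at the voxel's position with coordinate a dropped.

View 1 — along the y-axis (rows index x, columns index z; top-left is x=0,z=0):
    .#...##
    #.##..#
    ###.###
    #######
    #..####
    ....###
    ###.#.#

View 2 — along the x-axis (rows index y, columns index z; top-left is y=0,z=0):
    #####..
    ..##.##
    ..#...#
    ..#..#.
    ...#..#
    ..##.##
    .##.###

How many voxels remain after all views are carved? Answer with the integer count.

|visual hull| = 114

before carving: 343 voxels (7×7×7)
  1. axis=1 (XZ plane), |mask|=33  ⇒  voxels=231
  2. axis=0 (YZ plane), |mask|=24  ⇒  voxels=114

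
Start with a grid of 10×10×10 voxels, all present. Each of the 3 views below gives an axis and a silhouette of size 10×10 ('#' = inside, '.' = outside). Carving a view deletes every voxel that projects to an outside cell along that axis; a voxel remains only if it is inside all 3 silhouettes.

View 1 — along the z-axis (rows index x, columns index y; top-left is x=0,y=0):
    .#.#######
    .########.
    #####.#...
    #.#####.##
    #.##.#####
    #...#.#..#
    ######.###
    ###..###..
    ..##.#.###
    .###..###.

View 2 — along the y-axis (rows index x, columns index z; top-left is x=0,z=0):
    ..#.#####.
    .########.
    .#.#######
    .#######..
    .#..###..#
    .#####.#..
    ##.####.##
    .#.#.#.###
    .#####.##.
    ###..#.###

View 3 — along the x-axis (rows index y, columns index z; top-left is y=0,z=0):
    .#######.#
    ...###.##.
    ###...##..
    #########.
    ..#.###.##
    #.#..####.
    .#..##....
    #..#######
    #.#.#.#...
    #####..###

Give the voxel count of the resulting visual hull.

voxel count = 297

full grid |V| = 1000
V1 z: intersect with XY mask (69 set) -- 690 left
V2 y: intersect with XZ mask (68 set) -- 472 left
V3 x: intersect with YZ mask (62 set) -- 297 left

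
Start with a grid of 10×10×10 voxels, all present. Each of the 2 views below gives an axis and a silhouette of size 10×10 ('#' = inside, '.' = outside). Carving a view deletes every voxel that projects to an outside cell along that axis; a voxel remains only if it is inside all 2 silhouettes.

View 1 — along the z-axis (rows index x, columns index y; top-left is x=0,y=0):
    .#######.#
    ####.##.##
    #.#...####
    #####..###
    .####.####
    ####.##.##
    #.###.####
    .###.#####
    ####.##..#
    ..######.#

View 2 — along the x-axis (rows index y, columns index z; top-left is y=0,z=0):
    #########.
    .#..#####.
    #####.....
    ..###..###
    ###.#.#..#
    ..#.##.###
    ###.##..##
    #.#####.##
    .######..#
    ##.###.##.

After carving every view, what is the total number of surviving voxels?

initial block: 10^3 = 1000
step 1: project along z, AND mask (76/100) → |grid| = 760
step 2: project along x, AND mask (67/100) → |grid| = 504

|visual hull| = 504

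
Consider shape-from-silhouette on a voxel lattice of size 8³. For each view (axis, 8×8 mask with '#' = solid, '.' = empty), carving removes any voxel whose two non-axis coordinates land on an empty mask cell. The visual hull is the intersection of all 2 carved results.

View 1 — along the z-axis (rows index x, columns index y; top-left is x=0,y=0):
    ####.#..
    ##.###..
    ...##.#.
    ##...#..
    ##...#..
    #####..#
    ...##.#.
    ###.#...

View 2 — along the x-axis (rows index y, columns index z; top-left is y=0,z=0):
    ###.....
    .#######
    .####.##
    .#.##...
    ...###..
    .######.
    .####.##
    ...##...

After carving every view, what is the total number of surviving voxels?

initial block: 8^3 = 512
V1 z: intersect with XY mask (32 set) -- 256 left
V2 x: intersect with YZ mask (36 set) -- 146 left

remaining voxels: 146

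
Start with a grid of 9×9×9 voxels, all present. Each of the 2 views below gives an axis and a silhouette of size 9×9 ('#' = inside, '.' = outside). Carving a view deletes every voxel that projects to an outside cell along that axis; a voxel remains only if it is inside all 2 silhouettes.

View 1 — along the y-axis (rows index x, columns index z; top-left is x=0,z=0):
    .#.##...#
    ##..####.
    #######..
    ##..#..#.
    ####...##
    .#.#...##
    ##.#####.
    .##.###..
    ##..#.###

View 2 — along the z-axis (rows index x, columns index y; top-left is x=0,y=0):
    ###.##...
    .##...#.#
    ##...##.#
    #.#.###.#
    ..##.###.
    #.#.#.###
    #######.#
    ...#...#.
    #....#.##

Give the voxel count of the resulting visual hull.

remaining voxels: 247

start: 9×9×9 = 729 voxels
[1] y-view keeps 49 columns → grid now 441
[2] z-view keeps 45 columns → grid now 247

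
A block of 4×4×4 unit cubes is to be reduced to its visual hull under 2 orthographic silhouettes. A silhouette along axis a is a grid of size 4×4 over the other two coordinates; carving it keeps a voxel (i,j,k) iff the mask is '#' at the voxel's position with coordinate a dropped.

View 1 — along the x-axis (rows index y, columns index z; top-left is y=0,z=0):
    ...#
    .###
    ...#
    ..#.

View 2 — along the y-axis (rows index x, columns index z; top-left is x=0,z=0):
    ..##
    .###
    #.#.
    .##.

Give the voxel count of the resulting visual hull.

start: 4×4×4 = 64 voxels
after view 1 [x-axis, 6 of 16 cells solid] → remaining = 24
after view 2 [y-axis, 9 of 16 cells solid] → remaining = 16

voxel count = 16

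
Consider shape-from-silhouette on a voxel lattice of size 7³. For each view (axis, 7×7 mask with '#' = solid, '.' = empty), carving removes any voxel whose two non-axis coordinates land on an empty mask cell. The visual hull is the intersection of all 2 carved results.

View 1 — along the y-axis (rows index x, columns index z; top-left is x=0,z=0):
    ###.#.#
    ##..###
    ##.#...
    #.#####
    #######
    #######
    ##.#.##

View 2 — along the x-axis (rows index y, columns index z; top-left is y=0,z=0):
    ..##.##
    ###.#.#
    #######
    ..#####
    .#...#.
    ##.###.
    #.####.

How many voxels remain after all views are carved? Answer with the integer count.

initial block: 7^3 = 343
[1] y-view keeps 38 columns → grid now 266
[2] x-view keeps 33 columns → grid now 176

|visual hull| = 176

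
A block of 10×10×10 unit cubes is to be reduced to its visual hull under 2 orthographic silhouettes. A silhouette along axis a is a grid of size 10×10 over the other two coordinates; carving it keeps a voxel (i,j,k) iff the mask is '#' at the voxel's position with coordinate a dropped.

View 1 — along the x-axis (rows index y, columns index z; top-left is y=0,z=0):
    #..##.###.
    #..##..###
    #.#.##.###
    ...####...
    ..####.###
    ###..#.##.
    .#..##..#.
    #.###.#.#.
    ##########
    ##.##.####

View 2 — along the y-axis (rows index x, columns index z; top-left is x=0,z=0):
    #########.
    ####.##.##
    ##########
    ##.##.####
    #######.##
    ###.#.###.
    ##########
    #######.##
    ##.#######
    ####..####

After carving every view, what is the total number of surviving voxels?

full grid |V| = 1000
  1. axis=0 (YZ plane), |mask|=64  ⇒  voxels=640
  2. axis=1 (XZ plane), |mask|=87  ⇒  voxels=556

|visual hull| = 556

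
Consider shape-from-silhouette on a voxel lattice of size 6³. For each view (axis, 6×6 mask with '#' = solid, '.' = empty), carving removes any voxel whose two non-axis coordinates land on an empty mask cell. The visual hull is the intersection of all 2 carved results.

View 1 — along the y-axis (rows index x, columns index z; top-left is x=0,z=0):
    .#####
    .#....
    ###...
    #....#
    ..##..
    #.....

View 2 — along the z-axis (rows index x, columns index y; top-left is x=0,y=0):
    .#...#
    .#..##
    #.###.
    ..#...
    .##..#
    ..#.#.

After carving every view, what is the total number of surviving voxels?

full grid |V| = 216
step 1: project along y, AND mask (14/36) → |grid| = 84
step 2: project along z, AND mask (15/36) → |grid| = 35

voxel count = 35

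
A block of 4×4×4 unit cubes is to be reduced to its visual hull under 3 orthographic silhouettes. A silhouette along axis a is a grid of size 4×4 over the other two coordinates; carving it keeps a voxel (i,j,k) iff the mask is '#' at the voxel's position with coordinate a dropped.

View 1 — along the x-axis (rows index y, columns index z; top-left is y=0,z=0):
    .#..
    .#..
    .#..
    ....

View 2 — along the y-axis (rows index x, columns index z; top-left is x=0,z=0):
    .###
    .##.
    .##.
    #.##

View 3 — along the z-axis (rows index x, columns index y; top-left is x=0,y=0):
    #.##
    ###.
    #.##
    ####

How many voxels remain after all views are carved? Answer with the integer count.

initial block: 4^3 = 64
after view 1 [x-axis, 3 of 16 cells solid] → remaining = 12
after view 2 [y-axis, 10 of 16 cells solid] → remaining = 9
after view 3 [z-axis, 13 of 16 cells solid] → remaining = 7

remaining voxels: 7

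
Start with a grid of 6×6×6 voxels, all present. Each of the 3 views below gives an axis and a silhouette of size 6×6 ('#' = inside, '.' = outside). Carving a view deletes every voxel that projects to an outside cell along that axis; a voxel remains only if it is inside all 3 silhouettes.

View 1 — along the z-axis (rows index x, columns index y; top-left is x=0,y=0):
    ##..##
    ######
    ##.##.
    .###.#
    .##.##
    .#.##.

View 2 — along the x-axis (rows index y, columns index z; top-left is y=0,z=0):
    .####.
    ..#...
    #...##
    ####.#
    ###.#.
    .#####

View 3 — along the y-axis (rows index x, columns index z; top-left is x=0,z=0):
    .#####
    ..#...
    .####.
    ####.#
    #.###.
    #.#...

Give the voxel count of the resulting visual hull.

55 voxels

full grid |V| = 216
V1 z: intersect with XY mask (25 set) -- 150 left
V2 x: intersect with YZ mask (22 set) -- 87 left
V3 y: intersect with XZ mask (21 set) -- 55 left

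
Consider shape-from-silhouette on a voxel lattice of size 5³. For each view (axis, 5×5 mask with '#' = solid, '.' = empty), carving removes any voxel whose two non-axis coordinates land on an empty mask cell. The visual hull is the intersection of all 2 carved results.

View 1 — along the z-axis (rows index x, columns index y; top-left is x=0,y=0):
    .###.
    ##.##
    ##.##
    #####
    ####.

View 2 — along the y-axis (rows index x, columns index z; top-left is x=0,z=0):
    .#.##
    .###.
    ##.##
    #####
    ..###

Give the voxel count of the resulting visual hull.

voxel count = 74

initial block: 5^3 = 125
  1. axis=2 (XY plane), |mask|=20  ⇒  voxels=100
  2. axis=1 (XZ plane), |mask|=18  ⇒  voxels=74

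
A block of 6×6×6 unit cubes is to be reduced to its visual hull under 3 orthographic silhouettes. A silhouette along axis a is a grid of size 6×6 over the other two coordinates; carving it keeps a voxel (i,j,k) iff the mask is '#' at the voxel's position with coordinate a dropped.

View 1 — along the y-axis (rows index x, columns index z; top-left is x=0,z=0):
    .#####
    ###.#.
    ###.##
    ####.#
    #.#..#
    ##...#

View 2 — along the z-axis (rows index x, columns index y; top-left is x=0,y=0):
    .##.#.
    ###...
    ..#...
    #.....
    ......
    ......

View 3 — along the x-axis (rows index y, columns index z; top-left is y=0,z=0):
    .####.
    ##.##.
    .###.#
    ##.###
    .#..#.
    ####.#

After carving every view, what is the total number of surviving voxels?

before carving: 216 voxels (6×6×6)
  1. axis=1 (XZ plane), |mask|=25  ⇒  voxels=150
  2. axis=2 (XY plane), |mask|=8  ⇒  voxels=37
  3. axis=0 (YZ plane), |mask|=24  ⇒  voxels=23

|visual hull| = 23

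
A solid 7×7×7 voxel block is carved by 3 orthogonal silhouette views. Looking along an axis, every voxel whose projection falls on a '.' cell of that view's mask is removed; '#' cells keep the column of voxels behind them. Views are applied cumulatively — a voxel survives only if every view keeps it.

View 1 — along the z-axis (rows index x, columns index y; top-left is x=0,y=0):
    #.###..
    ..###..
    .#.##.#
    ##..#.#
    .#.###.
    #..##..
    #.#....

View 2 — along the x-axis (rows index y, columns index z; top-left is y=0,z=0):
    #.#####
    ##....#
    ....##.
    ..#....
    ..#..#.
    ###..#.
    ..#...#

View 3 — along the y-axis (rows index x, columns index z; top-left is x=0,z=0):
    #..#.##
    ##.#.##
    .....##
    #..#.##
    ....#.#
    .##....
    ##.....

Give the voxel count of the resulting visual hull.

start: 7×7×7 = 343 voxels
step 1: project along z, AND mask (24/49) → |grid| = 168
step 2: project along x, AND mask (20/49) → |grid| = 64
step 3: project along y, AND mask (21/49) → |grid| = 24

|visual hull| = 24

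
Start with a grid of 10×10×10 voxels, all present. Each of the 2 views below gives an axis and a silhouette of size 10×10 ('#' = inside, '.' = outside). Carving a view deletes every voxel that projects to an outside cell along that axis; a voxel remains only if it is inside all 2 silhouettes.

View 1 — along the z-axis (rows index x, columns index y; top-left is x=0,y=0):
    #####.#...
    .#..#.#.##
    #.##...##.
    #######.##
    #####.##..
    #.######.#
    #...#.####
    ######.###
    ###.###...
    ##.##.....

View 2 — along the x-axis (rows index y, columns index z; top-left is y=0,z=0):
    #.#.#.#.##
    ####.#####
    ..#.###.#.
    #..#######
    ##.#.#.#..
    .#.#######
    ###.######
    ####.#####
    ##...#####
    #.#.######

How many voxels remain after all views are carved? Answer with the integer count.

start: 10×10×10 = 1000 voxels
carve view 1 (along z, XY-mask fill 65/100): 650 voxels remain
carve view 2 (along x, YZ-mask fill 74/100): 468 voxels remain

|visual hull| = 468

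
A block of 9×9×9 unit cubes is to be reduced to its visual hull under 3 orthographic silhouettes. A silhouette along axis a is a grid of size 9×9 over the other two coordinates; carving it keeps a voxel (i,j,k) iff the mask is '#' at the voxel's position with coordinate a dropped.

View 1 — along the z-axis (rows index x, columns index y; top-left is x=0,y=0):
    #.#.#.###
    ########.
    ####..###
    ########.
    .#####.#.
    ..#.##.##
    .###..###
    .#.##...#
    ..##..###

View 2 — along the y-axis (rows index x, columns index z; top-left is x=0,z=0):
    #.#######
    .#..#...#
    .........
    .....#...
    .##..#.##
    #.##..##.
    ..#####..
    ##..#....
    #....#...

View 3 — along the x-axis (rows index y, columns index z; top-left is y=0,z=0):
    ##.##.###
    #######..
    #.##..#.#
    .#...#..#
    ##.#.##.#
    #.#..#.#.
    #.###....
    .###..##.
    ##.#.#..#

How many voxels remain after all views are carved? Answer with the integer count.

107 voxels

before carving: 729 voxels (9×9×9)
V1 z: intersect with XY mask (55 set) -- 495 left
V2 y: intersect with XZ mask (32 set) -- 187 left
V3 x: intersect with YZ mask (46 set) -- 107 left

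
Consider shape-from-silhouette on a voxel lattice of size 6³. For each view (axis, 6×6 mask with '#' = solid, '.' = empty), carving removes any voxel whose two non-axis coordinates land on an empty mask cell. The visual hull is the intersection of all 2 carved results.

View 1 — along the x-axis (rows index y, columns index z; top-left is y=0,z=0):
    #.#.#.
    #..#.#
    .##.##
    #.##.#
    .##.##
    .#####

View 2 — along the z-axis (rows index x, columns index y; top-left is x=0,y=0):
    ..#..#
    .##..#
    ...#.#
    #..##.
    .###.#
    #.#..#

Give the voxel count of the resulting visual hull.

remaining voxels: 69

before carving: 216 voxels (6×6×6)
[1] x-view keeps 23 columns → grid now 138
[2] z-view keeps 17 columns → grid now 69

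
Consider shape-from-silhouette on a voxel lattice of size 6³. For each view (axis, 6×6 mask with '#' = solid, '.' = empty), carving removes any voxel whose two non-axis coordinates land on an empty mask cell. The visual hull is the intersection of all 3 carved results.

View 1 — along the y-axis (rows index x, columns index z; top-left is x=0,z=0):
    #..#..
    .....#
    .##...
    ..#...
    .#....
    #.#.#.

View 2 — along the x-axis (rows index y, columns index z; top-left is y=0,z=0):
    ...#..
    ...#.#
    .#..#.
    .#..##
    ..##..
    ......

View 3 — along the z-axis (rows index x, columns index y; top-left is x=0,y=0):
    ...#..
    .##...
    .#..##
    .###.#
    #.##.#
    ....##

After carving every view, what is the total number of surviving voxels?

remaining voxels: 5

before carving: 216 voxels (6×6×6)
  1. axis=1 (XZ plane), |mask|=10  ⇒  voxels=60
  2. axis=0 (YZ plane), |mask|=10  ⇒  voxels=14
  3. axis=2 (XY plane), |mask|=16  ⇒  voxels=5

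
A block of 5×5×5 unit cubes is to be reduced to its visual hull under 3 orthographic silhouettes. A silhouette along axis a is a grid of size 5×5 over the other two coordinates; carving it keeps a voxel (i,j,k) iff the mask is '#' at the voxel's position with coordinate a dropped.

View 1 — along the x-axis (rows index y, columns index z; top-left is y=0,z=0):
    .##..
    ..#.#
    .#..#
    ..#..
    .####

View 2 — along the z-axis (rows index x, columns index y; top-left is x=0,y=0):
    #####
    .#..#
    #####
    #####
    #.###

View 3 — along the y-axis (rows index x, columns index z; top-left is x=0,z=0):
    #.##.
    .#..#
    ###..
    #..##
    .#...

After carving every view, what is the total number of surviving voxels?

22 voxels

before carving: 125 voxels (5×5×5)
[1] x-view keeps 11 columns → grid now 55
[2] z-view keeps 21 columns → grid now 48
[3] y-view keeps 12 columns → grid now 22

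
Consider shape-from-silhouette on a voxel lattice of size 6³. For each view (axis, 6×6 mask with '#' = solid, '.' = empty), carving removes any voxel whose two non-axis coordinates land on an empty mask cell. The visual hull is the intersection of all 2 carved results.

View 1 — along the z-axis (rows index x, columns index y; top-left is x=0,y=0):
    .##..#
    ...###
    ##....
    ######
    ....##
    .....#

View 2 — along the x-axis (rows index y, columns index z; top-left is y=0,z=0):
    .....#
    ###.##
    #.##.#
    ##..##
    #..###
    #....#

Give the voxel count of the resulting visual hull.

initial block: 6^3 = 216
[1] z-view keeps 17 columns → grid now 102
[2] x-view keeps 20 columns → grid now 55

voxel count = 55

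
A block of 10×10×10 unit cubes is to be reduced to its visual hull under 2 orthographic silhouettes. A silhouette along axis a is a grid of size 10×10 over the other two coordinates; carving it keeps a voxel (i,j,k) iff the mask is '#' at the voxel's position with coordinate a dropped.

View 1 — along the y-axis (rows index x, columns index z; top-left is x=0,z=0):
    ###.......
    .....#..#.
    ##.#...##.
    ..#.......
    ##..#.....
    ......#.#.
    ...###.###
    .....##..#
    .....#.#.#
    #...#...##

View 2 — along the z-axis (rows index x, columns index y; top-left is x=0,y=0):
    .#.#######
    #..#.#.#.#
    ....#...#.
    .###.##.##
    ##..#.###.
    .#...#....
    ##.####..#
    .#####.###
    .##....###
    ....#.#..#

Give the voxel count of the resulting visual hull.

full grid |V| = 1000
after view 1 [y-axis, 32 of 100 cells solid] → remaining = 320
after view 2 [z-axis, 53 of 100 cells solid] → remaining = 166

voxel count = 166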